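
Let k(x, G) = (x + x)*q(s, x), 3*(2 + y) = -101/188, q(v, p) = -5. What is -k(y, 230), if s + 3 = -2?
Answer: -6145/282 ≈ -21.791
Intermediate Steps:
s = -5 (s = -3 - 2 = -5)
y = -1229/564 (y = -2 + (-101/188)/3 = -2 + (-101*1/188)/3 = -2 + (1/3)*(-101/188) = -2 - 101/564 = -1229/564 ≈ -2.1791)
k(x, G) = -10*x (k(x, G) = (x + x)*(-5) = (2*x)*(-5) = -10*x)
-k(y, 230) = -(-10)*(-1229)/564 = -1*6145/282 = -6145/282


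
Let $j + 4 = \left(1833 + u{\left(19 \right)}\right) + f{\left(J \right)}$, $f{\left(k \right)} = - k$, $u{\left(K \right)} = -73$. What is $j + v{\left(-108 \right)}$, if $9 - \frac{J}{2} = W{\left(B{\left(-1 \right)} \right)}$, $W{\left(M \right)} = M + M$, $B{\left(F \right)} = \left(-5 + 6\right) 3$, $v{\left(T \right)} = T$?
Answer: $1642$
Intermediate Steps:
$B{\left(F \right)} = 3$ ($B{\left(F \right)} = 1 \cdot 3 = 3$)
$W{\left(M \right)} = 2 M$
$J = 6$ ($J = 18 - 2 \cdot 2 \cdot 3 = 18 - 12 = 6$)
$j = 1750$ ($j = -4 + \left(\left(1833 - 73\right) - 6\right) = -4 + \left(1760 - 6\right) = -4 + 1754 = 1750$)
$j + v{\left(-108 \right)} = 1750 - 108 = 1642$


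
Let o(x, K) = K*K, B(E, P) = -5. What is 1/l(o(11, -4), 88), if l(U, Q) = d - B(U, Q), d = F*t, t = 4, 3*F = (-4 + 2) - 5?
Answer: -3/13 ≈ -0.23077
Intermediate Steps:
o(x, K) = K²
F = -7/3 (F = ((-4 + 2) - 5)/3 = (-2 - 5)/3 = (⅓)*(-7) = -7/3 ≈ -2.3333)
d = -28/3 (d = -7/3*4 = -28/3 ≈ -9.3333)
l(U, Q) = -13/3 (l(U, Q) = -28/3 - 1*(-5) = -28/3 + 5 = -13/3)
1/l(o(11, -4), 88) = 1/(-13/3) = -3/13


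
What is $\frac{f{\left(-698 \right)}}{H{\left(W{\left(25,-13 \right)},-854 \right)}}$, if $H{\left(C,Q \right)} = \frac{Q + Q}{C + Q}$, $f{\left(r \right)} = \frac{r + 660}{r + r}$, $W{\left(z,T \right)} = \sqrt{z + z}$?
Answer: $\frac{19}{1396} - \frac{95 \sqrt{2}}{1192184} \approx 0.013498$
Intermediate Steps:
$W{\left(z,T \right)} = \sqrt{2} \sqrt{z}$ ($W{\left(z,T \right)} = \sqrt{2 z} = \sqrt{2} \sqrt{z}$)
$f{\left(r \right)} = \frac{660 + r}{2 r}$
$H{\left(C,Q \right)} = \frac{2 Q}{C + Q}$
$\frac{f{\left(-698 \right)}}{H{\left(W{\left(25,-13 \right)},-854 \right)}} = \frac{\frac{1}{2} \frac{1}{-698} \left(660 - 698\right)}{2 \left(-854\right) \frac{1}{\sqrt{2} \sqrt{25} - 854}} = \frac{\frac{1}{2} \left(- \frac{1}{698}\right) \left(-38\right)}{2 \left(-854\right) \frac{1}{\sqrt{2} \cdot 5 - 854}} = \frac{19}{698 \cdot 2 \left(-854\right) \frac{1}{5 \sqrt{2} - 854}} = \frac{19}{698 \cdot 2 \left(-854\right) \frac{1}{-854 + 5 \sqrt{2}}} = \frac{19}{698 \left(- \frac{1708}{-854 + 5 \sqrt{2}}\right)} = \frac{19 \left(\frac{1}{2} - \frac{5 \sqrt{2}}{1708}\right)}{698} = \frac{19}{1396} - \frac{95 \sqrt{2}}{1192184}$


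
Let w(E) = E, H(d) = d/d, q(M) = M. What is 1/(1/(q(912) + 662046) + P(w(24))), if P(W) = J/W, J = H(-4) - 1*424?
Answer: -2651832/46738535 ≈ -0.056738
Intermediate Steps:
H(d) = 1
J = -423 (J = 1 - 1*424 = 1 - 424 = -423)
P(W) = -423/W
1/(1/(q(912) + 662046) + P(w(24))) = 1/(1/(912 + 662046) - 423/24) = 1/(1/662958 - 423*1/24) = 1/(1/662958 - 141/8) = 1/(-46738535/2651832) = -2651832/46738535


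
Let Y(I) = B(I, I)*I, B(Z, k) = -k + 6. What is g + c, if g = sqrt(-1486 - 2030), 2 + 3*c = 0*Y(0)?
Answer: -2/3 + 2*I*sqrt(879) ≈ -0.66667 + 59.296*I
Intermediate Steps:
B(Z, k) = 6 - k
Y(I) = I*(6 - I) (Y(I) = (6 - I)*I = I*(6 - I))
c = -2/3 (c = -2/3 + (0*(0*(6 - 1*0)))/3 = -2/3 + (0*(0*(6 + 0)))/3 = -2/3 + (0*(0*6))/3 = -2/3 + (0*0)/3 = -2/3 + (1/3)*0 = -2/3 + 0 = -2/3 ≈ -0.66667)
g = 2*I*sqrt(879) (g = sqrt(-3516) = 2*I*sqrt(879) ≈ 59.296*I)
g + c = 2*I*sqrt(879) - 2/3 = -2/3 + 2*I*sqrt(879)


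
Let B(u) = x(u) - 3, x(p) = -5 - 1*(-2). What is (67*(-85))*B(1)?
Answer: 34170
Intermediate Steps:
x(p) = -3 (x(p) = -5 + 2 = -3)
B(u) = -6 (B(u) = -3 - 3 = -6)
(67*(-85))*B(1) = (67*(-85))*(-6) = -5695*(-6) = 34170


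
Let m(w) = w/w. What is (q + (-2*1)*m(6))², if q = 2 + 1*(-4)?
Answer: 16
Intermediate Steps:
m(w) = 1
q = -2 (q = 2 - 4 = -2)
(q + (-2*1)*m(6))² = (-2 - 2*1*1)² = (-2 - 2*1)² = (-2 - 2)² = (-4)² = 16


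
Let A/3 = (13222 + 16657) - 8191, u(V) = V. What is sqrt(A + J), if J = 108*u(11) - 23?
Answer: sqrt(66229) ≈ 257.35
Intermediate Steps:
A = 65064 (A = 3*((13222 + 16657) - 8191) = 3*(29879 - 8191) = 3*21688 = 65064)
J = 1165 (J = 108*11 - 23 = 1188 - 23 = 1165)
sqrt(A + J) = sqrt(65064 + 1165) = sqrt(66229)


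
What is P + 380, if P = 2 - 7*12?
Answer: 298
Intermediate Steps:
P = -82 (P = 2 - 84 = -82)
P + 380 = -82 + 380 = 298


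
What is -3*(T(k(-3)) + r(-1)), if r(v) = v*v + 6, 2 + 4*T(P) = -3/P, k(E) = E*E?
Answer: -77/4 ≈ -19.250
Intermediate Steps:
k(E) = E**2
T(P) = -1/2 - 3/(4*P) (T(P) = -1/2 + (-3/P)/4 = -1/2 - 3/(4*P))
r(v) = 6 + v**2 (r(v) = v**2 + 6 = 6 + v**2)
-3*(T(k(-3)) + r(-1)) = -3*((-3 - 2*(-3)**2)/(4*((-3)**2)) + (6 + (-1)**2)) = -3*((1/4)*(-3 - 2*9)/9 + (6 + 1)) = -3*((1/4)*(1/9)*(-3 - 18) + 7) = -3*((1/4)*(1/9)*(-21) + 7) = -3*(-7/12 + 7) = -3*77/12 = -77/4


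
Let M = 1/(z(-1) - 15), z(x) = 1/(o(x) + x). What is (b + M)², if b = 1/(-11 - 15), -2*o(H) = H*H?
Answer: 15625/1493284 ≈ 0.010464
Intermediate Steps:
o(H) = -H²/2 (o(H) = -H*H/2 = -H²/2)
z(x) = 1/(x - x²/2) (z(x) = 1/(-x²/2 + x) = 1/(x - x²/2))
b = -1/26 (b = 1/(-26) = -1/26 ≈ -0.038462)
M = -3/47 (M = 1/(-2/(-1*(-2 - 1)) - 15) = 1/(-2*(-1)/(-3) - 15) = 1/(-2*(-1)*(-⅓) - 15) = 1/(-⅔ - 15) = 1/(-47/3) = -3/47 ≈ -0.063830)
(b + M)² = (-1/26 - 3/47)² = (-125/1222)² = 15625/1493284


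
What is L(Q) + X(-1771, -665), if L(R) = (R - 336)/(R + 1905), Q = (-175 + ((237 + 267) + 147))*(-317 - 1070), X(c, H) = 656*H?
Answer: -287179185132/658307 ≈ -4.3624e+5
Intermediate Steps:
Q = -660212 (Q = (-175 + (504 + 147))*(-1387) = (-175 + 651)*(-1387) = 476*(-1387) = -660212)
L(R) = (-336 + R)/(1905 + R)
L(Q) + X(-1771, -665) = (-336 - 660212)/(1905 - 660212) + 656*(-665) = -660548/(-658307) - 436240 = -1/658307*(-660548) - 436240 = 660548/658307 - 436240 = -287179185132/658307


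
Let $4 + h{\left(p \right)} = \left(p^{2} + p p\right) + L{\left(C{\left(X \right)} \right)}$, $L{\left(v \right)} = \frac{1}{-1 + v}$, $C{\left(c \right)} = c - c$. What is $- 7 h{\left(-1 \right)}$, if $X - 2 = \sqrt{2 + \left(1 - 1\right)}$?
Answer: $21$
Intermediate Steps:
$X = 2 + \sqrt{2}$ ($X = 2 + \sqrt{2 + \left(1 - 1\right)} = 2 + \sqrt{2 + 0} = 2 + \sqrt{2} \approx 3.4142$)
$C{\left(c \right)} = 0$
$h{\left(p \right)} = -5 + 2 p^{2}$ ($h{\left(p \right)} = -4 + \left(\left(p^{2} + p p\right) + \frac{1}{-1 + 0}\right) = -4 + \left(\left(p^{2} + p^{2}\right) + \frac{1}{-1}\right) = -4 + \left(2 p^{2} - 1\right) = -4 + \left(-1 + 2 p^{2}\right) = -5 + 2 p^{2}$)
$- 7 h{\left(-1 \right)} = - 7 \left(-5 + 2 \left(-1\right)^{2}\right) = - 7 \left(-5 + 2 \cdot 1\right) = - 7 \left(-5 + 2\right) = \left(-7\right) \left(-3\right) = 21$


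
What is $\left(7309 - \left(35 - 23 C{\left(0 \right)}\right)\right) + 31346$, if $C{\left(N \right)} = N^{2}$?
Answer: $38620$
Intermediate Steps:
$\left(7309 - \left(35 - 23 C{\left(0 \right)}\right)\right) + 31346 = \left(7309 - \left(35 - 23 \cdot 0^{2}\right)\right) + 31346 = \left(7309 - \left(35 - 0\right)\right) + 31346 = \left(7309 - \left(35 + 0\right)\right) + 31346 = \left(7309 - 35\right) + 31346 = 7274 + 31346 = 38620$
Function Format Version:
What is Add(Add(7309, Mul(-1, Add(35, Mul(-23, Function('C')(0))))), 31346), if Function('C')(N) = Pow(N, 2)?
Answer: 38620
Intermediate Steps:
Add(Add(7309, Mul(-1, Add(35, Mul(-23, Function('C')(0))))), 31346) = Add(Add(7309, Mul(-1, Add(35, Mul(-23, Pow(0, 2))))), 31346) = Add(Add(7309, Mul(-1, Add(35, Mul(-23, 0)))), 31346) = Add(Add(7309, Mul(-1, Add(35, 0))), 31346) = Add(Add(7309, Mul(-1, 35)), 31346) = Add(Add(7309, -35), 31346) = Add(7274, 31346) = 38620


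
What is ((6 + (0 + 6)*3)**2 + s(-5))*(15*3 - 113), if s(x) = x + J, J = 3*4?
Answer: -39644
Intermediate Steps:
J = 12
s(x) = 12 + x (s(x) = x + 12 = 12 + x)
((6 + (0 + 6)*3)**2 + s(-5))*(15*3 - 113) = ((6 + (0 + 6)*3)**2 + (12 - 5))*(15*3 - 113) = ((6 + 6*3)**2 + 7)*(45 - 113) = ((6 + 18)**2 + 7)*(-68) = (24**2 + 7)*(-68) = (576 + 7)*(-68) = 583*(-68) = -39644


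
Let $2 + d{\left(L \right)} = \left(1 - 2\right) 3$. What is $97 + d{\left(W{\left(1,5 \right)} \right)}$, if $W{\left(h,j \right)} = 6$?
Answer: $92$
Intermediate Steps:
$d{\left(L \right)} = -5$ ($d{\left(L \right)} = -2 + \left(1 - 2\right) 3 = -2 - 3 = -5$)
$97 + d{\left(W{\left(1,5 \right)} \right)} = 97 - 5 = 92$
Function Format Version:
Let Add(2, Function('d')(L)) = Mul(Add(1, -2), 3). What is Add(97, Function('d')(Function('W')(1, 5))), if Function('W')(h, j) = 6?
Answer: 92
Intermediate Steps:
Function('d')(L) = -5 (Function('d')(L) = Add(-2, Mul(Add(1, -2), 3)) = Add(-2, Mul(-1, 3)) = Add(-2, -3) = -5)
Add(97, Function('d')(Function('W')(1, 5))) = Add(97, -5) = 92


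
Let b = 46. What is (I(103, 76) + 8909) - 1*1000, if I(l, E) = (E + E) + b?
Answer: 8107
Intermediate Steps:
I(l, E) = 46 + 2*E (I(l, E) = (E + E) + 46 = 2*E + 46 = 46 + 2*E)
(I(103, 76) + 8909) - 1*1000 = ((46 + 2*76) + 8909) - 1*1000 = ((46 + 152) + 8909) - 1000 = (198 + 8909) - 1000 = 9107 - 1000 = 8107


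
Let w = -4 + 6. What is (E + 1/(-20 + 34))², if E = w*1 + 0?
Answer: 841/196 ≈ 4.2908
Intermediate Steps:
w = 2
E = 2 (E = 2*1 + 0 = 2 + 0 = 2)
(E + 1/(-20 + 34))² = (2 + 1/(-20 + 34))² = (2 + 1/14)² = (29/14)² = 841/196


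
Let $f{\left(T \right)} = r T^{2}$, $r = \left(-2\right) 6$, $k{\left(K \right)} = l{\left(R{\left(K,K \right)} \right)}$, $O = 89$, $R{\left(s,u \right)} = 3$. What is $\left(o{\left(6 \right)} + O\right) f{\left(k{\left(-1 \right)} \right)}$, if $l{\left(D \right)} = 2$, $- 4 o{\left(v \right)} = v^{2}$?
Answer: $-3840$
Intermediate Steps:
$o{\left(v \right)} = - \frac{v^{2}}{4}$
$k{\left(K \right)} = 2$
$r = -12$
$f{\left(T \right)} = - 12 T^{2}$
$\left(o{\left(6 \right)} + O\right) f{\left(k{\left(-1 \right)} \right)} = \left(- \frac{6^{2}}{4} + 89\right) \left(- 12 \cdot 2^{2}\right) = \left(\left(- \frac{1}{4}\right) 36 + 89\right) \left(\left(-12\right) 4\right) = \left(-9 + 89\right) \left(-48\right) = 80 \left(-48\right) = -3840$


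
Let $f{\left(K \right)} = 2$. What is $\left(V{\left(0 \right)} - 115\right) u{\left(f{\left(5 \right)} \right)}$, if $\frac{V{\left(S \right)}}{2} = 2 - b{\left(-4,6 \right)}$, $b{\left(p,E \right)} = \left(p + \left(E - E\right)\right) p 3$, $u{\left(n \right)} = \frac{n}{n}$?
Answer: $-207$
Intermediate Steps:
$u{\left(n \right)} = 1$
$b{\left(p,E \right)} = 3 p^{2}$ ($b{\left(p,E \right)} = \left(p + 0\right) 3 p = p 3 p = 3 p^{2}$)
$V{\left(S \right)} = -92$ ($V{\left(S \right)} = 2 \left(2 - 3 \left(-4\right)^{2}\right) = 2 \left(2 - 3 \cdot 16\right) = 2 \left(2 - 48\right) = 2 \left(-46\right) = -92$)
$\left(V{\left(0 \right)} - 115\right) u{\left(f{\left(5 \right)} \right)} = \left(-92 - 115\right) 1 = \left(-207\right) 1 = -207$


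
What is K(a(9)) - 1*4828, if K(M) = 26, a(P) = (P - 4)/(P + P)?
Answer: -4802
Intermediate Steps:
a(P) = (-4 + P)/(2*P) (a(P) = (-4 + P)/((2*P)) = (-4 + P)*(1/(2*P)) = (-4 + P)/(2*P))
K(a(9)) - 1*4828 = 26 - 1*4828 = 26 - 4828 = -4802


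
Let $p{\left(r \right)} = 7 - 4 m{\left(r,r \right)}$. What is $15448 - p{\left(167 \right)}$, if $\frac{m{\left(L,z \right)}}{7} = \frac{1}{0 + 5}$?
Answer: $\frac{77233}{5} \approx 15447.0$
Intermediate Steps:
$m{\left(L,z \right)} = \frac{7}{5}$ ($m{\left(L,z \right)} = \frac{7}{0 + 5} = \frac{7}{5}$)
$p{\left(r \right)} = \frac{7}{5}$ ($p{\left(r \right)} = 7 - \frac{28}{5} = \frac{7}{5}$)
$15448 - p{\left(167 \right)} = 15448 - \frac{7}{5} = \frac{77233}{5}$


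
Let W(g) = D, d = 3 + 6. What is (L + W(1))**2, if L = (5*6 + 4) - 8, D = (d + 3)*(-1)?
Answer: 196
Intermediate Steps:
d = 9
D = -12 (D = (9 + 3)*(-1) = 12*(-1) = -12)
W(g) = -12
L = 26 (L = (30 + 4) - 8 = 34 - 8 = 26)
(L + W(1))**2 = (26 - 12)**2 = 14**2 = 196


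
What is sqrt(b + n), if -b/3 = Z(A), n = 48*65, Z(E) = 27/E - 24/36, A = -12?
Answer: sqrt(12515)/2 ≈ 55.935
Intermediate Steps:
Z(E) = -2/3 + 27/E (Z(E) = 27/E - 24*1/36 = 27/E - 2/3 = -2/3 + 27/E)
n = 3120
b = 35/4 (b = -3*(-2/3 + 27/(-12)) = -3*(-2/3 + 27*(-1/12)) = -3*(-2/3 - 9/4) = -3*(-35/12) = 35/4 ≈ 8.7500)
sqrt(b + n) = sqrt(35/4 + 3120) = sqrt(12515/4) = sqrt(12515)/2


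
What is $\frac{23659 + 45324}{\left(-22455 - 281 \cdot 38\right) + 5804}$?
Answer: $- \frac{68983}{27329} \approx -2.5242$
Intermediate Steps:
$\frac{23659 + 45324}{\left(-22455 - 281 \cdot 38\right) + 5804} = \frac{68983}{\left(-22455 - 10678\right) + 5804} = \frac{68983}{-33133 + 5804} = \frac{68983}{-27329} = 68983 \left(- \frac{1}{27329}\right) = - \frac{68983}{27329}$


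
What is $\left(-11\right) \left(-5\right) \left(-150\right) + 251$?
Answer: $-7999$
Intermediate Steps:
$\left(-11\right) \left(-5\right) \left(-150\right) + 251 = 55 \left(-150\right) + 251 = -8250 + 251 = -7999$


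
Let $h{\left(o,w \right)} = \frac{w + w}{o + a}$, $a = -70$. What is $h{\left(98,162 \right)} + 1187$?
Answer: $\frac{8390}{7} \approx 1198.6$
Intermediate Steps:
$h{\left(o,w \right)} = \frac{2 w}{-70 + o}$ ($h{\left(o,w \right)} = \frac{w + w}{o - 70} = \frac{2 w}{-70 + o}$)
$h{\left(98,162 \right)} + 1187 = 2 \cdot 162 \frac{1}{-70 + 98} + 1187 = 2 \cdot 162 \cdot \frac{1}{28} + 1187 = \frac{81}{7} + 1187 = \frac{8390}{7}$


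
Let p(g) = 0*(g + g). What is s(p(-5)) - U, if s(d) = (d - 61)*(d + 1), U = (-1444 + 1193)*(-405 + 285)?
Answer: -30181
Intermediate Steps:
p(g) = 0 (p(g) = 0*(2*g) = 0)
U = 30120 (U = -251*(-120) = 30120)
s(d) = (1 + d)*(-61 + d) (s(d) = (-61 + d)*(1 + d) = (1 + d)*(-61 + d))
s(p(-5)) - U = (-61 + 0**2 - 60*0) - 1*30120 = (-61 + 0 + 0) - 30120 = -61 - 30120 = -30181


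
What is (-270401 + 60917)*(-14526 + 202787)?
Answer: -39437667324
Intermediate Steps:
(-270401 + 60917)*(-14526 + 202787) = -209484*188261 = -39437667324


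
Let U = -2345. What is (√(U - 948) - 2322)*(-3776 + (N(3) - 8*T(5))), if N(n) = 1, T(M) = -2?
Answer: 8728398 - 3759*I*√3293 ≈ 8.7284e+6 - 2.1571e+5*I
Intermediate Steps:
(√(U - 948) - 2322)*(-3776 + (N(3) - 8*T(5))) = (√(-2345 - 948) - 2322)*(-3776 + (1 - 8*(-2))) = (√(-3293) - 2322)*(-3776 + (1 + 16)) = (I*√3293 - 2322)*(-3776 + 17) = (-2322 + I*√3293)*(-3759) = 8728398 - 3759*I*√3293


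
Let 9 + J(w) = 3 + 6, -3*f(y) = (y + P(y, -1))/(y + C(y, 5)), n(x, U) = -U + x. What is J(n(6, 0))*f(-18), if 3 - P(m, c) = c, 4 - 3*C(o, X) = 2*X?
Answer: 0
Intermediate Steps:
C(o, X) = 4/3 - 2*X/3
P(m, c) = 3 - c
n(x, U) = x - U
f(y) = -(4 + y)/(3*(-2 + y)) (f(y) = -(y + (3 - 1*(-1)))/(3*(y + (4/3 - ⅔*5))) = -(y + (3 + 1))/(3*(y + (4/3 - 10/3))) = -(y + 4)/(3*(y - 2)) = -(4 + y)/(3*(-2 + y)))
J(w) = 0 (J(w) = -9 + (3 + 6) = -9 + 9 = 0)
J(n(6, 0))*f(-18) = 0*((-4 - 1*(-18))/(3*(-2 - 18))) = 0*((⅓)*(-4 + 18)/(-20)) = 0*((⅓)*(-1/20)*14) = 0*(-7/30) = 0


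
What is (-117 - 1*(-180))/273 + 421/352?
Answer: 6529/4576 ≈ 1.4268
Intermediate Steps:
(-117 - 1*(-180))/273 + 421/352 = (-117 + 180)*(1/273) + 421*(1/352) = 63*(1/273) + 421/352 = 3/13 + 421/352 = 6529/4576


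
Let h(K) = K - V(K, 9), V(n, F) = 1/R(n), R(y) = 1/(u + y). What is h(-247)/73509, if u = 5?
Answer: -5/73509 ≈ -6.8019e-5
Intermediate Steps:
R(y) = 1/(5 + y)
V(n, F) = 5 + n (V(n, F) = 1/(1/(5 + n)) = 5 + n)
h(K) = -5 (h(K) = K - (5 + K) = K + (-5 - K) = -5)
h(-247)/73509 = -5/73509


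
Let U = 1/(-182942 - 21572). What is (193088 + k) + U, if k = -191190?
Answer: 388167571/204514 ≈ 1898.0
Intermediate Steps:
U = -1/204514 (U = 1/(-204514) = -1/204514 ≈ -4.8896e-6)
(193088 + k) + U = (193088 - 191190) - 1/204514 = 1898 - 1/204514 = 388167571/204514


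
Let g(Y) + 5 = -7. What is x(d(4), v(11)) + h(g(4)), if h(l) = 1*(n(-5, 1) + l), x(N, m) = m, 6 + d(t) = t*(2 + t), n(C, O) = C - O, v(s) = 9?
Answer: -9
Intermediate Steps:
d(t) = -6 + t*(2 + t)
g(Y) = -12 (g(Y) = -5 - 7 = -12)
h(l) = -6 + l (h(l) = 1*((-5 - 1*1) + l) = 1*((-5 - 1) + l) = 1*(-6 + l) = -6 + l)
x(d(4), v(11)) + h(g(4)) = 9 + (-6 - 12) = 9 - 18 = -9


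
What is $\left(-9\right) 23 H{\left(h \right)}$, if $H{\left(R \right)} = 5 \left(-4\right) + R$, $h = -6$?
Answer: $5382$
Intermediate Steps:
$H{\left(R \right)} = -20 + R$
$\left(-9\right) 23 H{\left(h \right)} = \left(-9\right) 23 \left(-20 - 6\right) = \left(-207\right) \left(-26\right) = 5382$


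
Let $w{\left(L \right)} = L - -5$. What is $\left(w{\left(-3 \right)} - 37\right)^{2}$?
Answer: $1225$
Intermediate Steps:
$w{\left(L \right)} = 5 + L$ ($w{\left(L \right)} = L + 5 = 5 + L$)
$\left(w{\left(-3 \right)} - 37\right)^{2} = \left(\left(5 - 3\right) - 37\right)^{2} = \left(2 - 37\right)^{2} = \left(-35\right)^{2} = 1225$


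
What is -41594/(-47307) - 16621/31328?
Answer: 46978835/134730336 ≈ 0.34869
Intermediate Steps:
-41594/(-47307) - 16621/31328 = -41594*(-1/47307) - 16621*1/31328 = 41594/47307 - 1511/2848 = 46978835/134730336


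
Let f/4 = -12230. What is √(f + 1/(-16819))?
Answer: 3*I*√12707464651/1529 ≈ 221.18*I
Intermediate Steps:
f = -48920 (f = 4*(-12230) = -48920)
√(f + 1/(-16819)) = √(-48920 + 1/(-16819)) = √(-48920 - 1/16819) = √(-822785481/16819) = 3*I*√12707464651/1529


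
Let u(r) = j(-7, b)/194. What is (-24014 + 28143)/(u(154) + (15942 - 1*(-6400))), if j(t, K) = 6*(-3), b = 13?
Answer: 400513/2167165 ≈ 0.18481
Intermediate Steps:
j(t, K) = -18
u(r) = -9/97 (u(r) = -18/194 = -18*1/194 = -9/97)
(-24014 + 28143)/(u(154) + (15942 - 1*(-6400))) = (-24014 + 28143)/(-9/97 + (15942 - 1*(-6400))) = 4129/(-9/97 + (15942 + 6400)) = 4129/(-9/97 + 22342) = 4129/(2167165/97) = 4129*(97/2167165) = 400513/2167165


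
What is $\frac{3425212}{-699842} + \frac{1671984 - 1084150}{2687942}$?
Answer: $- \frac{2198845067869}{470283676291} \approx -4.6756$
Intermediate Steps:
$\frac{3425212}{-699842} + \frac{1671984 - 1084150}{2687942} = 3425212 \left(- \frac{1}{699842}\right) + \left(1671984 - 1084150\right) \frac{1}{2687942} = - \frac{1712606}{349921} + 587834 \cdot \frac{1}{2687942} = - \frac{1712606}{349921} + \frac{293917}{1343971} = - \frac{2198845067869}{470283676291}$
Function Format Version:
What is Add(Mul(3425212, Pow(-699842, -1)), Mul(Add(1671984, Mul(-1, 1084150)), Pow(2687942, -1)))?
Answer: Rational(-2198845067869, 470283676291) ≈ -4.6756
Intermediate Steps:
Add(Mul(3425212, Pow(-699842, -1)), Mul(Add(1671984, Mul(-1, 1084150)), Pow(2687942, -1))) = Add(Mul(3425212, Rational(-1, 699842)), Mul(Add(1671984, -1084150), Rational(1, 2687942))) = Add(Rational(-1712606, 349921), Mul(587834, Rational(1, 2687942))) = Add(Rational(-1712606, 349921), Rational(293917, 1343971)) = Rational(-2198845067869, 470283676291)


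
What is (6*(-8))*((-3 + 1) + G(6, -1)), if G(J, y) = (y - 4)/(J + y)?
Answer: 144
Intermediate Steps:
G(J, y) = (-4 + y)/(J + y)
(6*(-8))*((-3 + 1) + G(6, -1)) = (6*(-8))*((-3 + 1) + (-4 - 1)/(6 - 1)) = -48*(-2 - 5/5) = -48*(-2 + (⅕)*(-5)) = -48*(-2 - 1) = -48*(-3) = 144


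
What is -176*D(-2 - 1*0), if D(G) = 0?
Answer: 0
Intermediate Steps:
-176*D(-2 - 1*0) = -176*0 = 0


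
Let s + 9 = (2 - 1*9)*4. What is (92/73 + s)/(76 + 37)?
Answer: -2609/8249 ≈ -0.31628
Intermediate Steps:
s = -37 (s = -9 + (2 - 1*9)*4 = -9 + (2 - 9)*4 = -9 - 7*4 = -9 - 28 = -37)
(92/73 + s)/(76 + 37) = (92/73 - 37)/(76 + 37) = (92*(1/73) - 37)/113 = (92/73 - 37)/113 = (1/113)*(-2609/73) = -2609/8249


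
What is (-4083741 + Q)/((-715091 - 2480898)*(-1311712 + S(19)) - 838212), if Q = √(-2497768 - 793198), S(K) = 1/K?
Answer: -25863693/26550702072725 + 19*I*√3290966/79652106218175 ≈ -9.7413e-7 + 4.3273e-10*I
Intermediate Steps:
Q = I*√3290966 (Q = √(-3290966) = I*√3290966 ≈ 1814.1*I)
(-4083741 + Q)/((-715091 - 2480898)*(-1311712 + S(19)) - 838212) = (-4083741 + I*√3290966)/((-715091 - 2480898)*(-1311712 + 1/19) - 838212) = (-4083741 + I*√3290966)/(-3195989*(-1311712 + 1/19) - 838212) = (-4083741 + I*√3290966)/(-3195989*(-24922527/19) - 838212) = (-4083741 + I*√3290966)/(79652122144203/19 - 838212) = (-4083741 + I*√3290966)/(79652106218175/19) = (-4083741 + I*√3290966)*(19/79652106218175) = -25863693/26550702072725 + 19*I*√3290966/79652106218175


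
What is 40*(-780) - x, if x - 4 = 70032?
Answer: -101236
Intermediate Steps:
x = 70036 (x = 4 + 70032 = 70036)
40*(-780) - x = 40*(-780) - 1*70036 = -31200 - 70036 = -101236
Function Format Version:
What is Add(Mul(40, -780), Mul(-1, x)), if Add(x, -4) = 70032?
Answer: -101236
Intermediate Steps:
x = 70036 (x = Add(4, 70032) = 70036)
Add(Mul(40, -780), Mul(-1, x)) = Add(Mul(40, -780), Mul(-1, 70036)) = Add(-31200, -70036) = -101236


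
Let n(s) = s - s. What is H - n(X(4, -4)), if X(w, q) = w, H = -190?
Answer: -190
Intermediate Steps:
n(s) = 0
H - n(X(4, -4)) = -190 - 1*0 = -190 + 0 = -190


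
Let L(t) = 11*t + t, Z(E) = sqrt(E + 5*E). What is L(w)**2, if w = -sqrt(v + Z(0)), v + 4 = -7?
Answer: -1584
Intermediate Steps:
Z(E) = sqrt(6)*sqrt(E) (Z(E) = sqrt(6*E) = sqrt(6)*sqrt(E))
v = -11 (v = -4 - 7 = -11)
w = -I*sqrt(11) (w = -sqrt(-11 + sqrt(6)*sqrt(0)) = -sqrt(-11 + sqrt(6)*0) = -sqrt(-11 + 0) = -sqrt(-11) = -I*sqrt(11) ≈ -3.3166*I)
L(t) = 12*t
L(w)**2 = (12*(-I*sqrt(11)))**2 = (-12*I*sqrt(11))**2 = -1584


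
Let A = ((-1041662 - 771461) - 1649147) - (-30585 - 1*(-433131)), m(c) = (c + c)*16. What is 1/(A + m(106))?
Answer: -1/3861424 ≈ -2.5897e-7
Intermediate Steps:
m(c) = 32*c (m(c) = (2*c)*16 = 32*c)
A = -3864816 (A = (-1813123 - 1649147) - (-30585 + 433131) = -3462270 - 1*402546 = -3462270 - 402546 = -3864816)
1/(A + m(106)) = 1/(-3864816 + 32*106) = 1/(-3864816 + 3392) = 1/(-3861424) = -1/3861424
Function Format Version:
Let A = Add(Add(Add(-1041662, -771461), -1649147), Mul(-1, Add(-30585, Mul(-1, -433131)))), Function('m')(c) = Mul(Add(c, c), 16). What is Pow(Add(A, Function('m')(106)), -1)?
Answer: Rational(-1, 3861424) ≈ -2.5897e-7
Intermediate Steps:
Function('m')(c) = Mul(32, c) (Function('m')(c) = Mul(Mul(2, c), 16) = Mul(32, c))
A = -3864816 (A = Add(Add(-1813123, -1649147), Mul(-1, Add(-30585, 433131))) = Add(-3462270, Mul(-1, 402546)) = Add(-3462270, -402546) = -3864816)
Pow(Add(A, Function('m')(106)), -1) = Pow(Add(-3864816, Mul(32, 106)), -1) = Pow(Add(-3864816, 3392), -1) = Pow(-3861424, -1) = Rational(-1, 3861424)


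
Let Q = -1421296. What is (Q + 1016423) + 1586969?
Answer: 1182096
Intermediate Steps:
(Q + 1016423) + 1586969 = (-1421296 + 1016423) + 1586969 = -404873 + 1586969 = 1182096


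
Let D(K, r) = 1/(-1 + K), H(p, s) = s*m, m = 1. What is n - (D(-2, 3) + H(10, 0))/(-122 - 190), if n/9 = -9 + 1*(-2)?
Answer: -92665/936 ≈ -99.001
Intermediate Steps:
H(p, s) = s (H(p, s) = s*1 = s)
n = -99 (n = 9*(-9 + 1*(-2)) = 9*(-9 - 2) = 9*(-11) = -99)
n - (D(-2, 3) + H(10, 0))/(-122 - 190) = -99 - (1/(-1 - 2) + 0)/(-122 - 190) = -99 - (1/(-3) + 0)/(-312) = -99 - (-1/3 + 0)*(-1)/312 = -99 - (-1)*(-1)/(3*312) = -99 - 1*1/936 = -99 - 1/936 = -92665/936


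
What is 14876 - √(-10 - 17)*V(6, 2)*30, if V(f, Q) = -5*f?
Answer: 14876 + 2700*I*√3 ≈ 14876.0 + 4676.5*I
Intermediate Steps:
14876 - √(-10 - 17)*V(6, 2)*30 = 14876 - √(-10 - 17)*(-5*6)*30 = 14876 - √(-27)*(-30)*30 = 14876 - (3*I*√3)*(-30)*30 = 14876 - (-90*I*√3)*30 = 14876 - (-2700)*I*√3 = 14876 + 2700*I*√3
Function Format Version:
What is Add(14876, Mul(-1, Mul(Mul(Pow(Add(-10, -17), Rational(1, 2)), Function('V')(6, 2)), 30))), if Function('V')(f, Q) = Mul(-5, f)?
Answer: Add(14876, Mul(2700, I, Pow(3, Rational(1, 2)))) ≈ Add(14876., Mul(4676.5, I))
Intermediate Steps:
Add(14876, Mul(-1, Mul(Mul(Pow(Add(-10, -17), Rational(1, 2)), Function('V')(6, 2)), 30))) = Add(14876, Mul(-1, Mul(Mul(Pow(Add(-10, -17), Rational(1, 2)), Mul(-5, 6)), 30))) = Add(14876, Mul(-1, Mul(Mul(Pow(-27, Rational(1, 2)), -30), 30))) = Add(14876, Mul(-1, Mul(Mul(Mul(3, I, Pow(3, Rational(1, 2))), -30), 30))) = Add(14876, Mul(-1, Mul(Mul(-90, I, Pow(3, Rational(1, 2))), 30))) = Add(14876, Mul(-1, Mul(-2700, I, Pow(3, Rational(1, 2))))) = Add(14876, Mul(2700, I, Pow(3, Rational(1, 2))))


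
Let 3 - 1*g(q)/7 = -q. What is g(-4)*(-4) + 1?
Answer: 29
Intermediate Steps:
g(q) = 21 + 7*q (g(q) = 21 - (-7)*q = 21 + 7*q)
g(-4)*(-4) + 1 = (21 + 7*(-4))*(-4) + 1 = (21 - 28)*(-4) + 1 = -7*(-4) + 1 = 28 + 1 = 29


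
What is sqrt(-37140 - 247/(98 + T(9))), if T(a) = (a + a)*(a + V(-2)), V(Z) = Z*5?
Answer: I*sqrt(14857235)/20 ≈ 192.73*I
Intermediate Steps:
V(Z) = 5*Z
T(a) = 2*a*(-10 + a) (T(a) = (a + a)*(a + 5*(-2)) = (2*a)*(a - 10) = (2*a)*(-10 + a) = 2*a*(-10 + a))
sqrt(-37140 - 247/(98 + T(9))) = sqrt(-37140 - 247/(98 + 2*9*(-10 + 9))) = sqrt(-37140 - 247/(98 + 2*9*(-1))) = sqrt(-37140 - 247/(98 - 18)) = sqrt(-37140 - 247/80) = sqrt(-2971447/80) = I*sqrt(14857235)/20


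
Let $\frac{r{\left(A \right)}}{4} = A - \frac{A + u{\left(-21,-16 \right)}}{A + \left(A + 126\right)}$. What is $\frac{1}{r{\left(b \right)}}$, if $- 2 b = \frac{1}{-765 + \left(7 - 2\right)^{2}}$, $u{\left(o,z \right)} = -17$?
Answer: $\frac{34499170}{18710901} \approx 1.8438$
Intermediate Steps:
$b = \frac{1}{1480}$ ($b = - \frac{1}{2 \left(-765 + \left(7 - 2\right)^{2}\right)} = - \frac{1}{2 \left(-765 + 5^{2}\right)} = - \frac{1}{2 \left(-765 + 25\right)} = - \frac{1}{2 \left(-740\right)} = \left(- \frac{1}{2}\right) \left(- \frac{1}{740}\right) = \frac{1}{1480} \approx 0.00067568$)
$r{\left(A \right)} = 4 A - \frac{4 \left(-17 + A\right)}{126 + 2 A}$ ($r{\left(A \right)} = 4 \left(A - \frac{A - 17}{A + \left(A + 126\right)}\right) = 4 \left(A - \frac{-17 + A}{A + \left(126 + A\right)}\right) = 4 \left(A - \frac{-17 + A}{126 + 2 A}\right) = 4 A - \frac{4 \left(-17 + A\right)}{126 + 2 A}$)
$\frac{1}{r{\left(b \right)}} = \frac{1}{2 \frac{1}{63 + \frac{1}{1480}} \left(17 + \frac{2}{2190400} + 125 \cdot \frac{1}{1480}\right)} = \frac{1}{2 \frac{1}{\frac{93241}{1480}} \left(17 + 2 \cdot \frac{1}{2190400} + \frac{25}{296}\right)} = \frac{1}{2 \cdot \frac{1480}{93241} \left(17 + \frac{1}{1095200} + \frac{25}{296}\right)} = \frac{1}{2 \cdot \frac{1480}{93241} \cdot \frac{18710901}{1095200}} = \frac{1}{\frac{18710901}{34499170}} = \frac{34499170}{18710901}$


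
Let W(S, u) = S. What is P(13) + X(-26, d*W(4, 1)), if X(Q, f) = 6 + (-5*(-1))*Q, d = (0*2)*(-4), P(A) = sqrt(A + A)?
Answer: -124 + sqrt(26) ≈ -118.90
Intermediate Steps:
P(A) = sqrt(2)*sqrt(A) (P(A) = sqrt(2*A) = sqrt(2)*sqrt(A))
d = 0 (d = 0*(-4) = 0)
X(Q, f) = 6 + 5*Q
P(13) + X(-26, d*W(4, 1)) = sqrt(2)*sqrt(13) + (6 + 5*(-26)) = sqrt(26) + (6 - 130) = sqrt(26) - 124 = -124 + sqrt(26)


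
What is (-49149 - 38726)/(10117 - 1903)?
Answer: -2375/222 ≈ -10.698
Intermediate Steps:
(-49149 - 38726)/(10117 - 1903) = -87875/8214 = -87875*1/8214 = -2375/222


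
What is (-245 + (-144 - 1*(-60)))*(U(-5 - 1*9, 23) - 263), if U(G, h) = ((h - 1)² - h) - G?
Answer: -69748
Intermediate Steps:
U(G, h) = (-1 + h)² - G - h (U(G, h) = ((-1 + h)² - h) - G = (-1 + h)² - G - h)
(-245 + (-144 - 1*(-60)))*(U(-5 - 1*9, 23) - 263) = (-245 + (-144 - 1*(-60)))*(((-1 + 23)² - (-5 - 1*9) - 1*23) - 263) = (-245 + (-144 + 60))*((22² - (-5 - 9) - 23) - 263) = (-245 - 84)*((484 - 1*(-14) - 23) - 263) = -329*((484 + 14 - 23) - 263) = -329*(475 - 263) = -329*212 = -69748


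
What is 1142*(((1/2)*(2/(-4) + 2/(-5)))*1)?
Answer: -5139/10 ≈ -513.90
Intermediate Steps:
1142*(((1/2)*(2/(-4) + 2/(-5)))*1) = 1142*(((1*(1/2))*(2*(-1/4) + 2*(-1/5)))*1) = 1142*(((-1/2 - 2/5)/2)*1) = 1142*(((1/2)*(-9/10))*1) = 1142*(-9/20*1) = 1142*(-9/20) = -5139/10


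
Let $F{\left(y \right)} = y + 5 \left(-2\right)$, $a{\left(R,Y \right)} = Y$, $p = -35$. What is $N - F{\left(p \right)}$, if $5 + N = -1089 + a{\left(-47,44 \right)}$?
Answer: $-1005$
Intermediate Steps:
$N = -1050$ ($N = -5 + \left(-1089 + 44\right) = -5 - 1045 = -1050$)
$F{\left(y \right)} = -10 + y$ ($F{\left(y \right)} = y - 10 = -10 + y$)
$N - F{\left(p \right)} = -1050 - \left(-10 - 35\right) = -1050 - -45 = -1050 + 45 = -1005$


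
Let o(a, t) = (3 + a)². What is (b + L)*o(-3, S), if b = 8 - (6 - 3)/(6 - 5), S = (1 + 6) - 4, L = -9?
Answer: 0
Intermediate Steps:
S = 3 (S = 7 - 4 = 3)
b = 5 (b = 8 - 3/1 = 8 - 3 = 5)
(b + L)*o(-3, S) = (5 - 9)*(3 - 3)² = -4*0² = -4*0 = 0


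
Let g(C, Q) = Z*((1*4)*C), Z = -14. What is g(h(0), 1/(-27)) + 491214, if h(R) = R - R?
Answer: 491214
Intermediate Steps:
h(R) = 0
g(C, Q) = -56*C (g(C, Q) = -14*1*4*C = -56*C)
g(h(0), 1/(-27)) + 491214 = -56*0 + 491214 = 0 + 491214 = 491214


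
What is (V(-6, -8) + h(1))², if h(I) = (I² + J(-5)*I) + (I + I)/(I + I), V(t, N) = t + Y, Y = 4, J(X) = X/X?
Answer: 1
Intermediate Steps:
J(X) = 1
V(t, N) = 4 + t (V(t, N) = t + 4 = 4 + t)
h(I) = 1 + I + I² (h(I) = (I² + 1*I) + (I + I)/(I + I) = (I² + I) + (2*I)/((2*I)) = (I + I²) + (2*I)*(1/(2*I)) = (I + I²) + 1 = 1 + I + I²)
(V(-6, -8) + h(1))² = ((4 - 6) + (1 + 1 + 1²))² = (-2 + (1 + 1 + 1))² = (-2 + 3)² = 1² = 1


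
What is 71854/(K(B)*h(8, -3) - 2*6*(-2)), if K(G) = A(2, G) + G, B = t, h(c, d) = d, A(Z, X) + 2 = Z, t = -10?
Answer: 35927/27 ≈ 1330.6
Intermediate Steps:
A(Z, X) = -2 + Z
B = -10
K(G) = G (K(G) = (-2 + 2) + G = 0 + G = G)
71854/(K(B)*h(8, -3) - 2*6*(-2)) = 71854/(-10*(-3) - 2*6*(-2)) = 71854/(30 - 12*(-2)) = 71854/(30 + 24) = 71854/54 = 71854*(1/54) = 35927/27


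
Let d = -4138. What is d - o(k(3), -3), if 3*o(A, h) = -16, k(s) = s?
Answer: -12398/3 ≈ -4132.7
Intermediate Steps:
o(A, h) = -16/3 (o(A, h) = (⅓)*(-16) = -16/3)
d - o(k(3), -3) = -4138 - 1*(-16/3) = -4138 + 16/3 = -12398/3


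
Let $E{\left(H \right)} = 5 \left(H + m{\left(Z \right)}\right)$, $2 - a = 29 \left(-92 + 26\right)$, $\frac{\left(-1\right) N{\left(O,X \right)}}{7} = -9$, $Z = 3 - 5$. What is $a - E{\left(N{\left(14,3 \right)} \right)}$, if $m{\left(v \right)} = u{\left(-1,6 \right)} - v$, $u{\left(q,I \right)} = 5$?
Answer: $1566$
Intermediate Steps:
$Z = -2$ ($Z = 3 - 5 = -2$)
$N{\left(O,X \right)} = 63$ ($N{\left(O,X \right)} = \left(-7\right) \left(-9\right) = 63$)
$m{\left(v \right)} = 5 - v$
$a = 1916$ ($a = 2 - 29 \left(-92 + 26\right) = 2 - 29 \left(-66\right) = 2 - -1914 = 2 + 1914 = 1916$)
$E{\left(H \right)} = 35 + 5 H$ ($E{\left(H \right)} = 5 \left(H + \left(5 - -2\right)\right) = 5 \left(H + \left(5 + 2\right)\right) = 5 \left(H + 7\right) = 5 \left(7 + H\right) = 35 + 5 H$)
$a - E{\left(N{\left(14,3 \right)} \right)} = 1916 - \left(35 + 5 \cdot 63\right) = 1916 - \left(35 + 315\right) = 1916 - 350 = 1566$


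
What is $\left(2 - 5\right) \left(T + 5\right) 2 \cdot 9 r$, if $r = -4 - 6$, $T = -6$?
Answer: $-540$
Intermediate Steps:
$r = -10$ ($r = -4 - 6 = -10$)
$\left(2 - 5\right) \left(T + 5\right) 2 \cdot 9 r = \left(2 - 5\right) \left(-6 + 5\right) 2 \cdot 9 \left(-10\right) = \left(-3\right) \left(-1\right) 2 \left(-90\right) = 3 \cdot 2 \left(-90\right) = 6 \left(-90\right) = -540$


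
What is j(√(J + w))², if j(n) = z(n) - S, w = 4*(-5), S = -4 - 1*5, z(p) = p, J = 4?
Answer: 65 + 72*I ≈ 65.0 + 72.0*I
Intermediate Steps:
S = -9 (S = -4 - 5 = -9)
w = -20
j(n) = 9 + n (j(n) = n - 1*(-9) = n + 9 = 9 + n)
j(√(J + w))² = (9 + √(4 - 20))² = (9 + √(-16))² = (9 + 4*I)²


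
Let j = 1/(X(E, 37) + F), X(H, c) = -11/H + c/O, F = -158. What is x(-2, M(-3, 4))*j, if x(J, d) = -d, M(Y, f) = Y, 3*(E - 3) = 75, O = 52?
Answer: -91/4783 ≈ -0.019026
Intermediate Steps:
E = 28 (E = 3 + (⅓)*75 = 3 + 25 = 28)
X(H, c) = -11/H + c/52
j = -91/14349 (j = 1/((-11/28 + (1/52)*37) - 158) = 1/((-11*1/28 + 37/52) - 158) = 1/((-11/28 + 37/52) - 158) = 1/(29/91 - 158) = 1/(-14349/91) = -91/14349 ≈ -0.0063419)
x(-2, M(-3, 4))*j = -1*(-3)*(-91/14349) = 3*(-91/14349) = -91/4783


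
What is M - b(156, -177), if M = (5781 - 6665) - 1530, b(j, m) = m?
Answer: -2237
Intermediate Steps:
M = -2414 (M = -884 - 1530 = -2414)
M - b(156, -177) = -2414 - 1*(-177) = -2414 + 177 = -2237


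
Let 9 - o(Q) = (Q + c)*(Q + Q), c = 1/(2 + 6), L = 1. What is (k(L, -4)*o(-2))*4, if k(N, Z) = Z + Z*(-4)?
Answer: 72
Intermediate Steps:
c = 1/8 ≈ 0.12500
k(N, Z) = -3*Z (k(N, Z) = Z - 4*Z = -3*Z)
o(Q) = 9 - 2*Q*(1/8 + Q) (o(Q) = 9 - (Q + 1/8)*(Q + Q) = 9 - (1/8 + Q)*2*Q = 9 - 2*Q*(1/8 + Q))
(k(L, -4)*o(-2))*4 = ((-3*(-4))*(9 - 2*(-2)**2 - 1/4*(-2)))*4 = (12*(9 - 2*4 + 1/2))*4 = (12*(9 - 8 + 1/2))*4 = (12*(3/2))*4 = 18*4 = 72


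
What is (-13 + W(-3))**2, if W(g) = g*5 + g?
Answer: 961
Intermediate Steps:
W(g) = 6*g (W(g) = 5*g + g = 6*g)
(-13 + W(-3))**2 = (-13 + 6*(-3))**2 = (-13 - 18)**2 = (-31)**2 = 961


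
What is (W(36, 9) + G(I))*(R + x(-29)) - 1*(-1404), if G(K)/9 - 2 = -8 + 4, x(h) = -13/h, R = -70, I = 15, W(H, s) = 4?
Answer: 68954/29 ≈ 2377.7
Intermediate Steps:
G(K) = -18 (G(K) = 18 + 9*(-8 + 4) = 18 + 9*(-4) = 18 - 36 = -18)
(W(36, 9) + G(I))*(R + x(-29)) - 1*(-1404) = (4 - 18)*(-70 - 13/(-29)) - 1*(-1404) = -14*(-70 - 13*(-1/29)) + 1404 = -14*(-70 + 13/29) + 1404 = -14*(-2017/29) + 1404 = 28238/29 + 1404 = 68954/29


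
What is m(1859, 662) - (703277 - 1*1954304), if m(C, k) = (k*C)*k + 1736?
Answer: 815948359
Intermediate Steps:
m(C, k) = 1736 + C*k**2 (m(C, k) = (C*k)*k + 1736 = C*k**2 + 1736 = 1736 + C*k**2)
m(1859, 662) - (703277 - 1*1954304) = (1736 + 1859*662**2) - (703277 - 1*1954304) = (1736 + 1859*438244) - (703277 - 1954304) = (1736 + 814695596) - 1*(-1251027) = 814697332 + 1251027 = 815948359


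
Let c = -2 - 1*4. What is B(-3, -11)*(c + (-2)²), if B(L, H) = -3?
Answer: 6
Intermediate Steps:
c = -6 (c = -2 - 4 = -6)
B(-3, -11)*(c + (-2)²) = -3*(-6 + (-2)²) = -3*(-6 + 4) = -3*(-2) = 6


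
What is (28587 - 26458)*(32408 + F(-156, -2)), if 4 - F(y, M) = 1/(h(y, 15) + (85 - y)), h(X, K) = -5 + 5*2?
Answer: 16975264279/246 ≈ 6.9005e+7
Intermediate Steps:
h(X, K) = 5 (h(X, K) = -5 + 10 = 5)
F(y, M) = 4 - 1/(90 - y) (F(y, M) = 4 - 1/(5 + (85 - y)) = 4 - 1/(90 - y))
(28587 - 26458)*(32408 + F(-156, -2)) = (28587 - 26458)*(32408 + (359 - 4*(-156))/(90 - 1*(-156))) = 2129*(32408 + (359 + 624)/(90 + 156)) = 2129*(32408 + 983/246) = 2129*(7973351/246) = 16975264279/246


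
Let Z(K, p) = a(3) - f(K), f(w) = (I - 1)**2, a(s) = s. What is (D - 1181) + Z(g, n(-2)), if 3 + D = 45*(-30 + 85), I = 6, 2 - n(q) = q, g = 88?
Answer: 1269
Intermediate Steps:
n(q) = 2 - q
D = 2472 (D = -3 + 45*(-30 + 85) = -3 + 45*55 = -3 + 2475 = 2472)
f(w) = 25 (f(w) = (6 - 1)**2 = 5**2 = 25)
Z(K, p) = -22 (Z(K, p) = 3 - 1*25 = 3 - 25 = -22)
(D - 1181) + Z(g, n(-2)) = (2472 - 1181) - 22 = 1291 - 22 = 1269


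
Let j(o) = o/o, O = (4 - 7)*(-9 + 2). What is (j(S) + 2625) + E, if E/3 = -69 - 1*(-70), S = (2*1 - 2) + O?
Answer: 2629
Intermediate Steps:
O = 21 (O = -3*(-7) = 21)
S = 21 (S = (2*1 - 2) + 21 = (2 - 2) + 21 = 0 + 21 = 21)
E = 3 (E = 3*(-69 - 1*(-70)) = 3*(-69 + 70) = 3*1 = 3)
j(o) = 1
(j(S) + 2625) + E = (1 + 2625) + 3 = 2626 + 3 = 2629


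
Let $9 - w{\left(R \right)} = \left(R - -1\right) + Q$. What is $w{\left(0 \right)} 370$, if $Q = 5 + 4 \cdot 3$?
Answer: $-3330$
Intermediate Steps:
$Q = 17$ ($Q = 5 + 12 = 17$)
$w{\left(R \right)} = -9 - R$ ($w{\left(R \right)} = 9 - \left(\left(R - -1\right) + 17\right) = 9 - \left(\left(R + 1\right) + 17\right) = 9 - \left(\left(1 + R\right) + 17\right) = 9 - \left(18 + R\right) = -9 - R$)
$w{\left(0 \right)} 370 = \left(-9 - 0\right) 370 = \left(-9 + 0\right) 370 = \left(-9\right) 370 = -3330$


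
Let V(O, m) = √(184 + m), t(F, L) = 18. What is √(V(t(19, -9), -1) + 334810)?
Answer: √(334810 + √183) ≈ 578.64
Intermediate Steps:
√(V(t(19, -9), -1) + 334810) = √(√(184 - 1) + 334810) = √(√183 + 334810) = √(334810 + √183)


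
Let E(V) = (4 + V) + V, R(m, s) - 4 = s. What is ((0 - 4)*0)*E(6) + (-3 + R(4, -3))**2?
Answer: 4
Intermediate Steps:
R(m, s) = 4 + s
E(V) = 4 + 2*V
((0 - 4)*0)*E(6) + (-3 + R(4, -3))**2 = ((0 - 4)*0)*(4 + 2*6) + (-3 + (4 - 3))**2 = (-4*0)*(4 + 12) + (-3 + 1)**2 = 0*16 + (-2)**2 = 0 + 4 = 4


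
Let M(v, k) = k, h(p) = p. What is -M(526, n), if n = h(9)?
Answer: -9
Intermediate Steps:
n = 9
-M(526, n) = -1*9 = -9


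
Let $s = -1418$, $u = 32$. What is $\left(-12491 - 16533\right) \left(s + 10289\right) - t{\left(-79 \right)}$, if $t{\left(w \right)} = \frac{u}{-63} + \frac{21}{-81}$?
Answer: $- \frac{48662189711}{189} \approx -2.5747 \cdot 10^{8}$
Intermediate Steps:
$t{\left(w \right)} = - \frac{145}{189}$ ($t{\left(w \right)} = \frac{32}{-63} + \frac{21}{-81} = 32 \left(- \frac{1}{63}\right) + 21 \left(- \frac{1}{81}\right) = - \frac{32}{63} - \frac{7}{27} = - \frac{145}{189}$)
$\left(-12491 - 16533\right) \left(s + 10289\right) - t{\left(-79 \right)} = \left(-12491 - 16533\right) \left(-1418 + 10289\right) - - \frac{145}{189} = \left(-29024\right) 8871 + \frac{145}{189} = -257471904 + \frac{145}{189} = - \frac{48662189711}{189}$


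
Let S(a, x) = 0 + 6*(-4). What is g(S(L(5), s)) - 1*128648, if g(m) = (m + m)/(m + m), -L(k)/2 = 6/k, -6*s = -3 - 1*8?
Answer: -128647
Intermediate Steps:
s = 11/6 (s = -(-3 - 1*8)/6 = -(-3 - 8)/6 = -1/6*(-11) = 11/6 ≈ 1.8333)
L(k) = -12/k
S(a, x) = -24 (S(a, x) = 0 - 24 = -24)
g(m) = 1 (g(m) = (2*m)/((2*m)) = (2*m)*(1/(2*m)) = 1)
g(S(L(5), s)) - 1*128648 = 1 - 1*128648 = 1 - 128648 = -128647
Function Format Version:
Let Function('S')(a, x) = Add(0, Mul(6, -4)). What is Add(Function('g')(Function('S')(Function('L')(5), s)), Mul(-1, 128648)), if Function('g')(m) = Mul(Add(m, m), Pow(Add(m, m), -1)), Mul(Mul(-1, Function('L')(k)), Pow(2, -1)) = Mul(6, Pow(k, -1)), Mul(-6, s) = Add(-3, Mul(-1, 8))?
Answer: -128647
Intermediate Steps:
s = Rational(11, 6) (s = Mul(Rational(-1, 6), Add(-3, Mul(-1, 8))) = Mul(Rational(-1, 6), Add(-3, -8)) = Mul(Rational(-1, 6), -11) = Rational(11, 6) ≈ 1.8333)
Function('L')(k) = Mul(-12, Pow(k, -1)) (Function('L')(k) = Mul(-2, Mul(6, Pow(k, -1))) = Mul(-12, Pow(k, -1)))
Function('S')(a, x) = -24 (Function('S')(a, x) = Add(0, -24) = -24)
Function('g')(m) = 1 (Function('g')(m) = Mul(Mul(2, m), Pow(Mul(2, m), -1)) = Mul(Mul(2, m), Mul(Rational(1, 2), Pow(m, -1))) = 1)
Add(Function('g')(Function('S')(Function('L')(5), s)), Mul(-1, 128648)) = Add(1, Mul(-1, 128648)) = Add(1, -128648) = -128647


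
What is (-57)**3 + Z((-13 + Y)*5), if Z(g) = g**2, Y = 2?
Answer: -182168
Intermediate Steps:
(-57)**3 + Z((-13 + Y)*5) = (-57)**3 + ((-13 + 2)*5)**2 = -185193 + (-11*5)**2 = -185193 + (-55)**2 = -185193 + 3025 = -182168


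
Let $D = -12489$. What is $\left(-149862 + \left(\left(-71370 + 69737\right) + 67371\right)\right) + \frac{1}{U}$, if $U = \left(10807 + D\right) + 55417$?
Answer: $- \frac{4520403139}{53735} \approx -84124.0$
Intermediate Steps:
$U = 53735$ ($U = \left(10807 - 12489\right) + 55417 = -1682 + 55417 = 53735$)
$\left(-149862 + \left(\left(-71370 + 69737\right) + 67371\right)\right) + \frac{1}{U} = \left(-149862 + \left(\left(-71370 + 69737\right) + 67371\right)\right) + \frac{1}{53735} = \left(-149862 + \left(-1633 + 67371\right)\right) + \frac{1}{53735} = \left(-149862 + 65738\right) + \frac{1}{53735} = -84124 + \frac{1}{53735} = - \frac{4520403139}{53735}$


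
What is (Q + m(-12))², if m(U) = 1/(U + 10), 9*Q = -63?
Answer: 225/4 ≈ 56.250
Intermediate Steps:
Q = -7 (Q = (⅑)*(-63) = -7)
m(U) = 1/(10 + U)
(Q + m(-12))² = (-7 + 1/(10 - 12))² = (-7 + 1/(-2))² = (-7 - ½)² = (-15/2)² = 225/4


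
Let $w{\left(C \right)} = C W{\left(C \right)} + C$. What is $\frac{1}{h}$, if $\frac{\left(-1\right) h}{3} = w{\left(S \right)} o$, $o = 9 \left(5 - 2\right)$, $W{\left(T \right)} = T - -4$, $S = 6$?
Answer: $- \frac{1}{5346} \approx -0.00018706$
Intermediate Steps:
$W{\left(T \right)} = 4 + T$ ($W{\left(T \right)} = T + 4 = 4 + T$)
$w{\left(C \right)} = C + C \left(4 + C\right)$ ($w{\left(C \right)} = C \left(4 + C\right) + C = C + C \left(4 + C\right)$)
$o = 27$ ($o = 9 \cdot 3 = 27$)
$h = -5346$ ($h = - 3 \cdot 6 \left(5 + 6\right) 27 = - 3 \cdot 6 \cdot 11 \cdot 27 = - 3 \cdot 66 \cdot 27 = \left(-3\right) 1782 = -5346$)
$\frac{1}{h} = \frac{1}{-5346} = - \frac{1}{5346}$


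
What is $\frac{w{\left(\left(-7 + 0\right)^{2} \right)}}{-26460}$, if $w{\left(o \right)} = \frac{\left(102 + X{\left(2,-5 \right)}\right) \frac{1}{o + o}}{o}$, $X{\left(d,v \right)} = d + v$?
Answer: $- \frac{11}{14117880} \approx -7.7915 \cdot 10^{-7}$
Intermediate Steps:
$w{\left(o \right)} = \frac{99}{2 o^{2}}$ ($w{\left(o \right)} = \frac{\left(102 + \left(2 - 5\right)\right) \frac{1}{o + o}}{o} = \frac{\left(102 - 3\right) \frac{1}{2 o}}{o} = \frac{99 \frac{1}{2 o}}{o} = \frac{\frac{99}{2} \frac{1}{o}}{o} = \frac{99}{2 o^{2}}$)
$\frac{w{\left(\left(-7 + 0\right)^{2} \right)}}{-26460} = \frac{\frac{99}{2} \frac{1}{\left(-7 + 0\right)^{4}}}{-26460} = \frac{99}{2 \cdot 2401} \left(- \frac{1}{26460}\right) = \frac{99}{2} \cdot \frac{1}{2401} \left(- \frac{1}{26460}\right) = \frac{99}{4802} \left(- \frac{1}{26460}\right) = - \frac{11}{14117880}$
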